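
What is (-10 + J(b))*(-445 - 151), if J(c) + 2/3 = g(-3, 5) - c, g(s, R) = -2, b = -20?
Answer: -13112/3 ≈ -4370.7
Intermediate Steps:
J(c) = -8/3 - c (J(c) = -⅔ + (-2 - c) = -8/3 - c)
(-10 + J(b))*(-445 - 151) = (-10 + (-8/3 - 1*(-20)))*(-445 - 151) = (-10 + (-8/3 + 20))*(-596) = (-10 + 52/3)*(-596) = (22/3)*(-596) = -13112/3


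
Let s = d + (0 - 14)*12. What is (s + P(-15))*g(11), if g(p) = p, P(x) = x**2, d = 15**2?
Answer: 3102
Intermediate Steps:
d = 225
s = 57 (s = 225 + (0 - 14)*12 = 225 - 14*12 = 225 - 168 = 57)
(s + P(-15))*g(11) = (57 + (-15)**2)*11 = (57 + 225)*11 = 282*11 = 3102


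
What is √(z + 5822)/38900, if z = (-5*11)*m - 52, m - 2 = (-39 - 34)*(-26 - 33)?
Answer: I*√9249/7780 ≈ 0.012361*I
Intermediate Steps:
m = 4309 (m = 2 + (-39 - 34)*(-26 - 33) = 2 - 73*(-59) = 2 + 4307 = 4309)
z = -237047 (z = -5*11*4309 - 52 = -55*4309 - 52 = -236995 - 52 = -237047)
√(z + 5822)/38900 = √(-237047 + 5822)/38900 = √(-231225)*(1/38900) = (5*I*√9249)*(1/38900) = I*√9249/7780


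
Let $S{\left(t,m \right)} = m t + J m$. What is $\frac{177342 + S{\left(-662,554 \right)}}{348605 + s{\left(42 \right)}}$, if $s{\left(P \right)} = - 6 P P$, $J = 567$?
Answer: $\frac{124712}{338021} \approx 0.36895$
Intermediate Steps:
$s{\left(P \right)} = - 6 P^{2}$
$S{\left(t,m \right)} = 567 m + m t$ ($S{\left(t,m \right)} = m t + 567 m = 567 m + m t$)
$\frac{177342 + S{\left(-662,554 \right)}}{348605 + s{\left(42 \right)}} = \frac{177342 + 554 \left(567 - 662\right)}{348605 - 6 \cdot 42^{2}} = \frac{177342 + 554 \left(-95\right)}{348605 - 10584} = \frac{177342 - 52630}{348605 - 10584} = \frac{124712}{338021}$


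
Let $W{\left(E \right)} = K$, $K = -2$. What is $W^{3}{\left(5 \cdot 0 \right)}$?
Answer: $-8$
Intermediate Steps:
$W{\left(E \right)} = -2$
$W^{3}{\left(5 \cdot 0 \right)} = \left(-2\right)^{3} = -8$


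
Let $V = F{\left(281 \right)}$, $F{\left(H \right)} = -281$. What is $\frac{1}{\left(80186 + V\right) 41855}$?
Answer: $\frac{1}{3344423775} \approx 2.9901 \cdot 10^{-10}$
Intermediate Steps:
$V = -281$
$\frac{1}{\left(80186 + V\right) 41855} = \frac{1}{\left(80186 - 281\right) 41855} = \frac{1}{79905} \cdot \frac{1}{41855} = \frac{1}{3344423775}$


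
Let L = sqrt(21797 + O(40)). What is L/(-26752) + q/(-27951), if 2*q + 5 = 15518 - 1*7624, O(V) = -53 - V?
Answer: -1127/7986 - sqrt(5426)/13376 ≈ -0.14663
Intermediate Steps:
q = 7889/2 (q = -5/2 + (15518 - 1*7624)/2 = -5/2 + (15518 - 7624)/2 = -5/2 + (1/2)*7894 = -5/2 + 3947 = 7889/2 ≈ 3944.5)
L = 2*sqrt(5426) (L = sqrt(21797 + (-53 - 1*40)) = sqrt(21797 + (-53 - 40)) = sqrt(21797 - 93) = sqrt(21704) = 2*sqrt(5426) ≈ 147.32)
L/(-26752) + q/(-27951) = (2*sqrt(5426))/(-26752) + (7889/2)/(-27951) = (2*sqrt(5426))*(-1/26752) + (7889/2)*(-1/27951) = -sqrt(5426)/13376 - 1127/7986 = -1127/7986 - sqrt(5426)/13376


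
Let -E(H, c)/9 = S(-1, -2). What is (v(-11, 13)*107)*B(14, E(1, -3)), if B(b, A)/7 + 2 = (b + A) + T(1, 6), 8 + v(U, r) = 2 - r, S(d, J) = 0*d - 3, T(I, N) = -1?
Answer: -540778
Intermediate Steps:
S(d, J) = -3 (S(d, J) = 0 - 3 = -3)
E(H, c) = 27 (E(H, c) = -9*(-3) = 27)
v(U, r) = -6 - r (v(U, r) = -8 + (2 - r) = -6 - r)
B(b, A) = -21 + 7*A + 7*b (B(b, A) = -14 + 7*((b + A) - 1) = -14 + 7*((A + b) - 1) = -14 + 7*(-1 + A + b) = -14 + (-7 + 7*A + 7*b) = -21 + 7*A + 7*b)
(v(-11, 13)*107)*B(14, E(1, -3)) = ((-6 - 1*13)*107)*(-21 + 7*27 + 7*14) = ((-6 - 13)*107)*(-21 + 189 + 98) = -19*107*266 = -2033*266 = -540778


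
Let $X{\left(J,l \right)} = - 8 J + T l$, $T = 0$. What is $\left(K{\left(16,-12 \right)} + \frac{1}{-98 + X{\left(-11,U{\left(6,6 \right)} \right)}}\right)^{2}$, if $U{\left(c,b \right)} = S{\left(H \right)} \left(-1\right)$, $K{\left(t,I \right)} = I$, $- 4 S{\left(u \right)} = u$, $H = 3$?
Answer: $\frac{14641}{100} \approx 146.41$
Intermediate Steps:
$S{\left(u \right)} = - \frac{u}{4}$
$U{\left(c,b \right)} = \frac{3}{4}$ ($U{\left(c,b \right)} = \left(- \frac{1}{4}\right) 3 \left(-1\right) = \left(- \frac{3}{4}\right) \left(-1\right) = \frac{3}{4}$)
$X{\left(J,l \right)} = - 8 J$ ($X{\left(J,l \right)} = - 8 J + 0 l = - 8 J + 0 = - 8 J$)
$\left(K{\left(16,-12 \right)} + \frac{1}{-98 + X{\left(-11,U{\left(6,6 \right)} \right)}}\right)^{2} = \left(-12 + \frac{1}{-98 - -88}\right)^{2} = \left(-12 + \frac{1}{-98 + 88}\right)^{2} = \left(-12 + \frac{1}{-10}\right)^{2} = \left(-12 - \frac{1}{10}\right)^{2} = \left(- \frac{121}{10}\right)^{2} = \frac{14641}{100}$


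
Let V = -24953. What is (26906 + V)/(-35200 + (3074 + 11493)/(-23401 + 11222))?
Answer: -23785587/428715367 ≈ -0.055481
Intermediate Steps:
(26906 + V)/(-35200 + (3074 + 11493)/(-23401 + 11222)) = (26906 - 24953)/(-35200 + (3074 + 11493)/(-23401 + 11222)) = 1953/(-35200 + 14567/(-12179)) = 1953/(-35200 + 14567*(-1/12179)) = 1953/(-35200 - 14567/12179) = 1953/(-428715367/12179) = 1953*(-12179/428715367) = -23785587/428715367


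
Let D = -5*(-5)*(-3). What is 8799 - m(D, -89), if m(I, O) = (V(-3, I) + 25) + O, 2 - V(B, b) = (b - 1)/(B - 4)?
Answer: 62103/7 ≈ 8871.9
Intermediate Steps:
V(B, b) = 2 - (-1 + b)/(-4 + B) (V(B, b) = 2 - (b - 1)/(B - 4) = 2 - (-1 + b)/(-4 + B))
D = -75 (D = 25*(-3) = -75)
m(I, O) = 188/7 + O + I/7 (m(I, O) = ((-7 - I + 2*(-3))/(-4 - 3) + 25) + O = ((-7 - I - 6)/(-7) + 25) + O = (-(-13 - I)/7 + 25) + O = ((13/7 + I/7) + 25) + O = (188/7 + I/7) + O = 188/7 + O + I/7)
8799 - m(D, -89) = 8799 - (188/7 - 89 + (⅐)*(-75)) = 8799 - (188/7 - 89 - 75/7) = 8799 - 1*(-510/7) = 8799 + 510/7 = 62103/7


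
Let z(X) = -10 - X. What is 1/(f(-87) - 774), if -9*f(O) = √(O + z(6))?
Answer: -62694/48525259 + 9*I*√103/48525259 ≈ -0.001292 + 1.8823e-6*I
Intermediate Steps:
f(O) = -√(-16 + O)/9 (f(O) = -√(O + (-10 - 1*6))/9 = -√(O + (-10 - 6))/9 = -√(O - 16)/9 = -√(-16 + O)/9)
1/(f(-87) - 774) = 1/(-√(-16 - 87)/9 - 774) = 1/(-I*√103/9 - 774) = 1/(-774 - I*√103/9)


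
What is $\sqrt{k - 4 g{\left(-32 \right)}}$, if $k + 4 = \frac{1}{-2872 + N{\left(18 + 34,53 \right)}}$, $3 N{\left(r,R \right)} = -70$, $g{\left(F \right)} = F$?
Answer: $\frac{\sqrt{9355351846}}{8686} \approx 11.136$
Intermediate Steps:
$N{\left(r,R \right)} = - \frac{70}{3}$ ($N{\left(r,R \right)} = \frac{1}{3} \left(-70\right) = - \frac{70}{3}$)
$k = - \frac{34747}{8686}$ ($k = -4 + \frac{1}{-2872 - \frac{70}{3}} = -4 + \frac{1}{- \frac{8686}{3}} = -4 - \frac{3}{8686} = - \frac{34747}{8686} \approx -4.0003$)
$\sqrt{k - 4 g{\left(-32 \right)}} = \sqrt{- \frac{34747}{8686} - -128} = \sqrt{- \frac{34747}{8686} + 128} = \sqrt{\frac{1077061}{8686}} = \frac{\sqrt{9355351846}}{8686}$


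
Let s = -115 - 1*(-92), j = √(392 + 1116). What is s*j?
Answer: -46*√377 ≈ -893.16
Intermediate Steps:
j = 2*√377 (j = √1508 = 2*√377 ≈ 38.833)
s = -23 (s = -115 + 92 = -23)
s*j = -46*√377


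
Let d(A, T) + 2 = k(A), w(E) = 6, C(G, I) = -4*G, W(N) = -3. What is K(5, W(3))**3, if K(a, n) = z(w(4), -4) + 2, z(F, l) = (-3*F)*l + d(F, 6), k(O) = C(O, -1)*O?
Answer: -373248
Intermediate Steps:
k(O) = -4*O**2 (k(O) = (-4*O)*O = -4*O**2)
d(A, T) = -2 - 4*A**2
z(F, l) = -2 - 4*F**2 - 3*F*l (z(F, l) = (-3*F)*l + (-2 - 4*F**2) = -3*F*l + (-2 - 4*F**2) = -2 - 4*F**2 - 3*F*l)
K(a, n) = -72 (K(a, n) = (-2 - 4*6**2 - 3*6*(-4)) + 2 = (-2 - 4*36 + 72) + 2 = (-2 - 144 + 72) + 2 = -74 + 2 = -72)
K(5, W(3))**3 = (-72)**3 = -373248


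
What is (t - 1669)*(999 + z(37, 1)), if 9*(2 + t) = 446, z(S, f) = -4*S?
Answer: -12418643/9 ≈ -1.3799e+6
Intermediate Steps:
t = 428/9 (t = -2 + (⅑)*446 = -2 + 446/9 = 428/9 ≈ 47.556)
(t - 1669)*(999 + z(37, 1)) = (428/9 - 1669)*(999 - 4*37) = -14593*(999 - 148)/9 = -14593/9*851 = -12418643/9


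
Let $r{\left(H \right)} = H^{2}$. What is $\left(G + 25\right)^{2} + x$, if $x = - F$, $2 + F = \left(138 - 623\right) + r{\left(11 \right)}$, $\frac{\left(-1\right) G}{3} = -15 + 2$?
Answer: $4462$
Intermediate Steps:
$G = 39$ ($G = - 3 \left(-15 + 2\right) = \left(-3\right) \left(-13\right) = 39$)
$F = -366$ ($F = -2 + \left(\left(138 - 623\right) + 11^{2}\right) = -2 + \left(-485 + 121\right) = -2 - 364 = -366$)
$x = 366$ ($x = \left(-1\right) \left(-366\right) = 366$)
$\left(G + 25\right)^{2} + x = \left(39 + 25\right)^{2} + 366 = 64^{2} + 366 = 4096 + 366 = 4462$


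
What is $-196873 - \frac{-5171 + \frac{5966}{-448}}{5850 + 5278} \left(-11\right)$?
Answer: $- \frac{490752588813}{2492672} \approx -1.9688 \cdot 10^{5}$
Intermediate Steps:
$-196873 - \frac{-5171 + \frac{5966}{-448}}{5850 + 5278} \left(-11\right) = -196873 - \frac{-5171 + 5966 \left(- \frac{1}{448}\right)}{11128} \left(-11\right) = -196873 - \left(-5171 - \frac{2983}{224}\right) \frac{1}{11128} \left(-11\right) = -196873 - \left(- \frac{1161287}{224}\right) \frac{1}{11128} \left(-11\right) = -196873 - \left(- \frac{1161287}{2492672}\right) \left(-11\right) = -196873 - \frac{12774157}{2492672} = - \frac{490752588813}{2492672}$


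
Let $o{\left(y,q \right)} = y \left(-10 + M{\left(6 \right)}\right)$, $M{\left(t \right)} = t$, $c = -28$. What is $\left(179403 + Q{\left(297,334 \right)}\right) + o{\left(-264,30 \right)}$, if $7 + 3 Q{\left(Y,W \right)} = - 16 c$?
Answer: $180606$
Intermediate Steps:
$Q{\left(Y,W \right)} = 147$ ($Q{\left(Y,W \right)} = - \frac{7}{3} + \frac{\left(-16\right) \left(-28\right)}{3} = - \frac{7}{3} + \frac{1}{3} \cdot 448 = - \frac{7}{3} + \frac{448}{3} = 147$)
$o{\left(y,q \right)} = - 4 y$ ($o{\left(y,q \right)} = y \left(-10 + 6\right) = y \left(-4\right) = - 4 y$)
$\left(179403 + Q{\left(297,334 \right)}\right) + o{\left(-264,30 \right)} = \left(179403 + 147\right) - -1056 = 179550 + 1056 = 180606$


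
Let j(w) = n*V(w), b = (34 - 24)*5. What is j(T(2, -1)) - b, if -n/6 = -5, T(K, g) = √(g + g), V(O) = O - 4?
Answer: -170 + 30*I*√2 ≈ -170.0 + 42.426*I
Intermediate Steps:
V(O) = -4 + O
T(K, g) = √2*√g (T(K, g) = √(2*g) = √2*√g)
n = 30 (n = -6*(-5) = 30)
b = 50 (b = 10*5 = 50)
j(w) = -120 + 30*w (j(w) = 30*(-4 + w) = -120 + 30*w)
j(T(2, -1)) - b = (-120 + 30*(√2*√(-1))) - 1*50 = (-120 + 30*(√2*I)) - 50 = (-120 + 30*(I*√2)) - 50 = (-120 + 30*I*√2) - 50 = -170 + 30*I*√2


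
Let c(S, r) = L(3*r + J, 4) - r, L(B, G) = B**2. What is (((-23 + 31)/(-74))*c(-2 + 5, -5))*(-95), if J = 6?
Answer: 32680/37 ≈ 883.24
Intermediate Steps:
c(S, r) = (6 + 3*r)**2 - r (c(S, r) = (3*r + 6)**2 - r = (6 + 3*r)**2 - r)
(((-23 + 31)/(-74))*c(-2 + 5, -5))*(-95) = (((-23 + 31)/(-74))*(-1*(-5) + 9*(2 - 5)**2))*(-95) = ((8*(-1/74))*(5 + 9*(-3)**2))*(-95) = -4*(5 + 9*9)/37*(-95) = -4*(5 + 81)/37*(-95) = -4/37*86*(-95) = -344/37*(-95) = 32680/37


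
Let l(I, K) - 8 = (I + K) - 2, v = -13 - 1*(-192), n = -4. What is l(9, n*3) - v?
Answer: -176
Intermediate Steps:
v = 179 (v = -13 + 192 = 179)
l(I, K) = 6 + I + K (l(I, K) = 8 + ((I + K) - 2) = 8 + (-2 + I + K) = 6 + I + K)
l(9, n*3) - v = (6 + 9 - 4*3) - 1*179 = (6 + 9 - 12) - 179 = 3 - 179 = -176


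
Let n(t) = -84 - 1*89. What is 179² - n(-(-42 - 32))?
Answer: 32214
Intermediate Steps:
n(t) = -173 (n(t) = -84 - 89 = -173)
179² - n(-(-42 - 32)) = 179² - 1*(-173) = 32041 + 173 = 32214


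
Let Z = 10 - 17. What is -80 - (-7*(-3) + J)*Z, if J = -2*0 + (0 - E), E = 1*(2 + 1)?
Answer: 46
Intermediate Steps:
E = 3 (E = 1*3 = 3)
Z = -7
J = -3 (J = -2*0 + (0 - 1*3) = 0 + (0 - 3) = 0 - 3 = -3)
-80 - (-7*(-3) + J)*Z = -80 - (-7*(-3) - 3)*(-7) = -80 - (21 - 3)*(-7) = -80 - 18*(-7) = -80 - 1*(-126) = -80 + 126 = 46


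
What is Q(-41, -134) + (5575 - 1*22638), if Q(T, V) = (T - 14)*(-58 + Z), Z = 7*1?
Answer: -14258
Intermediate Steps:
Z = 7
Q(T, V) = 714 - 51*T (Q(T, V) = (T - 14)*(-58 + 7) = (-14 + T)*(-51) = 714 - 51*T)
Q(-41, -134) + (5575 - 1*22638) = (714 - 51*(-41)) + (5575 - 1*22638) = (714 + 2091) + (5575 - 22638) = 2805 - 17063 = -14258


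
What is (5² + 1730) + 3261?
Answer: 5016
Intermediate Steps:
(5² + 1730) + 3261 = (25 + 1730) + 3261 = 1755 + 3261 = 5016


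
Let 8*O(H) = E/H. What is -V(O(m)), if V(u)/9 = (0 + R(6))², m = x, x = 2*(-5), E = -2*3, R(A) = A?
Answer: -324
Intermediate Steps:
E = -6
x = -10
m = -10
O(H) = -3/(4*H) (O(H) = (-6/H)/8 = -3/(4*H))
V(u) = 324 (V(u) = 9*(0 + 6)² = 9*6² = 9*36 = 324)
-V(O(m)) = -1*324 = -324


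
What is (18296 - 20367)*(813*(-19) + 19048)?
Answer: -7457671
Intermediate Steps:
(18296 - 20367)*(813*(-19) + 19048) = -2071*(-15447 + 19048) = -2071*3601 = -7457671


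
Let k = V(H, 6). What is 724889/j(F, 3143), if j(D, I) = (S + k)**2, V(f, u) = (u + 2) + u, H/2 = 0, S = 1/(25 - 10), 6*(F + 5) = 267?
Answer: 163100025/44521 ≈ 3663.4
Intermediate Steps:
F = 79/2 (F = -5 + (1/6)*267 = -5 + 89/2 = 79/2 ≈ 39.500)
S = 1/15 ≈ 0.066667
H = 0 (H = 2*0 = 0)
V(f, u) = 2 + 2*u (V(f, u) = (2 + u) + u = 2 + 2*u)
k = 14 (k = 2 + 2*6 = 2 + 12 = 14)
j(D, I) = 44521/225 (j(D, I) = (1/15 + 14)**2 = (211/15)**2 = 44521/225)
724889/j(F, 3143) = 724889/(44521/225) = 724889*(225/44521) = 163100025/44521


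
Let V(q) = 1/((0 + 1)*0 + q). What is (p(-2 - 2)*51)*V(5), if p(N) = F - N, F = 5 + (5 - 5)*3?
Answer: 459/5 ≈ 91.800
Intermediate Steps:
F = 5 (F = 5 + 0*3 = 5 + 0 = 5)
V(q) = 1/q (V(q) = 1/(1*0 + q) = 1/(0 + q) = 1/q)
p(N) = 5 - N
(p(-2 - 2)*51)*V(5) = ((5 - (-2 - 2))*51)/5 = ((5 - 1*(-4))*51)*(⅕) = ((5 + 4)*51)*(⅕) = (9*51)*(⅕) = 459*(⅕) = 459/5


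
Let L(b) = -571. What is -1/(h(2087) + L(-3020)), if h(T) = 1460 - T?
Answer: 1/1198 ≈ 0.00083472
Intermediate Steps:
-1/(h(2087) + L(-3020)) = -1/((1460 - 1*2087) - 571) = -1/((1460 - 2087) - 571) = -1/(-627 - 571) = -1/(-1198) = -1*(-1/1198) = 1/1198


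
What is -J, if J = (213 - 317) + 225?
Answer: -121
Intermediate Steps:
J = 121 (J = -104 + 225 = 121)
-J = -1*121 = -121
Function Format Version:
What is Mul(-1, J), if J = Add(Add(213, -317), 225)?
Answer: -121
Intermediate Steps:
J = 121 (J = Add(-104, 225) = 121)
Mul(-1, J) = Mul(-1, 121) = -121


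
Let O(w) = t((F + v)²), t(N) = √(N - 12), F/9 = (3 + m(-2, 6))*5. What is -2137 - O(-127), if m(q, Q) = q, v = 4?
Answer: -2137 - √2389 ≈ -2185.9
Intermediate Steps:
F = 45 (F = 9*((3 - 2)*5) = 9*(1*5) = 9*5 = 45)
t(N) = √(-12 + N)
O(w) = √2389 (O(w) = √(-12 + (45 + 4)²) = √(-12 + 49²) = √(-12 + 2401) = √2389)
-2137 - O(-127) = -2137 - √2389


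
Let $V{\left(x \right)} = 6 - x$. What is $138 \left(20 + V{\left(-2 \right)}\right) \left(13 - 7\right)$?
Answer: $23184$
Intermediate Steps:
$138 \left(20 + V{\left(-2 \right)}\right) \left(13 - 7\right) = 138 \left(20 + \left(6 - -2\right)\right) \left(13 - 7\right) = 138 \left(20 + \left(6 + 2\right)\right) \left(13 - 7\right) = 138 \left(20 + 8\right) 6 = 138 \cdot 28 \cdot 6 = 138 \cdot 168 = 23184$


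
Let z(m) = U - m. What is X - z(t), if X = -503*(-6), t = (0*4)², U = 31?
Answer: 2987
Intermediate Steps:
t = 0 (t = 0² = 0)
X = 3018
z(m) = 31 - m
X - z(t) = 3018 - (31 - 1*0) = 3018 - (31 + 0) = 3018 - 1*31 = 3018 - 31 = 2987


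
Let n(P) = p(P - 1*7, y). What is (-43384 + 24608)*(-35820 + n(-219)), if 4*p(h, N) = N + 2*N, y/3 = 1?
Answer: 672514074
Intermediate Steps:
y = 3 (y = 3*1 = 3)
p(h, N) = 3*N/4 (p(h, N) = (N + 2*N)/4 = (3*N)/4 = 3*N/4)
n(P) = 9/4 (n(P) = (¾)*3 = 9/4)
(-43384 + 24608)*(-35820 + n(-219)) = (-43384 + 24608)*(-35820 + 9/4) = -18776*(-143271/4) = 672514074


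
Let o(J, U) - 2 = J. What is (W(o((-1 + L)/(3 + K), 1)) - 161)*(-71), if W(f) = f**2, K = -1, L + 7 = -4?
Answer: 10295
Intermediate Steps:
L = -11 (L = -7 - 4 = -11)
o(J, U) = 2 + J
(W(o((-1 + L)/(3 + K), 1)) - 161)*(-71) = ((2 + (-1 - 11)/(3 - 1))**2 - 161)*(-71) = ((2 - 12/2)**2 - 161)*(-71) = ((2 - 12*1/2)**2 - 161)*(-71) = ((2 - 6)**2 - 161)*(-71) = ((-4)**2 - 161)*(-71) = (16 - 161)*(-71) = -145*(-71) = 10295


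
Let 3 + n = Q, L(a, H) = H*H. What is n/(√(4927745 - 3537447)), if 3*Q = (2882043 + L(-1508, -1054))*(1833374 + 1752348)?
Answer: 14317640931389*√1390298/4170894 ≈ 4.0476e+9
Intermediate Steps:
L(a, H) = H²
Q = 14317640931398/3 (Q = ((2882043 + (-1054)²)*(1833374 + 1752348))/3 = ((2882043 + 1110916)*3585722)/3 = (3992959*3585722)/3 = (⅓)*14317640931398 = 14317640931398/3 ≈ 4.7725e+12)
n = 14317640931389/3 (n = -3 + 14317640931398/3 = 14317640931389/3 ≈ 4.7725e+12)
n/(√(4927745 - 3537447)) = 14317640931389/(3*(√(4927745 - 3537447))) = 14317640931389/(3*(√1390298)) = 14317640931389*(√1390298/1390298)/3 = 14317640931389*√1390298/4170894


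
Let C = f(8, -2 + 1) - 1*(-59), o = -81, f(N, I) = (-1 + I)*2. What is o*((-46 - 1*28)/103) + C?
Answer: 11659/103 ≈ 113.19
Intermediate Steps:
f(N, I) = -2 + 2*I
C = 55 (C = (-2 + 2*(-2 + 1)) - 1*(-59) = (-2 + 2*(-1)) + 59 = (-2 - 2) + 59 = -4 + 59 = 55)
o*((-46 - 1*28)/103) + C = -81*(-46 - 1*28)/103 + 55 = -81*(-46 - 28)/103 + 55 = -(-5994)/103 + 55 = -81*(-74/103) + 55 = 5994/103 + 55 = 11659/103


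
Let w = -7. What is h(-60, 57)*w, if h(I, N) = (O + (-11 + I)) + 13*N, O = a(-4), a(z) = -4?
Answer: -4662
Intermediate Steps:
O = -4
h(I, N) = -15 + I + 13*N (h(I, N) = (-4 + (-11 + I)) + 13*N = (-15 + I) + 13*N = -15 + I + 13*N)
h(-60, 57)*w = (-15 - 60 + 13*57)*(-7) = (-15 - 60 + 741)*(-7) = 666*(-7) = -4662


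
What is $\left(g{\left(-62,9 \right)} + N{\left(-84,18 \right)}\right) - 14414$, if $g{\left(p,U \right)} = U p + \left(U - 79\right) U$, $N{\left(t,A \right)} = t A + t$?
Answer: $-17198$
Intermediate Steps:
$N{\left(t,A \right)} = t + A t$ ($N{\left(t,A \right)} = A t + t = t + A t$)
$g{\left(p,U \right)} = U p + U \left(-79 + U\right)$ ($g{\left(p,U \right)} = U p + \left(-79 + U\right) U = U p + U \left(-79 + U\right)$)
$\left(g{\left(-62,9 \right)} + N{\left(-84,18 \right)}\right) - 14414 = \left(9 \left(-79 + 9 - 62\right) - 84 \left(1 + 18\right)\right) - 14414 = \left(9 \left(-132\right) - 1596\right) - 14414 = \left(-1188 - 1596\right) - 14414 = -2784 - 14414 = -17198$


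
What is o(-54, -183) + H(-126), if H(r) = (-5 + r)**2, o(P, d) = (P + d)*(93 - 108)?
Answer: 20716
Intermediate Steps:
o(P, d) = -15*P - 15*d (o(P, d) = (P + d)*(-15) = -15*P - 15*d)
o(-54, -183) + H(-126) = (-15*(-54) - 15*(-183)) + (-5 - 126)**2 = (810 + 2745) + (-131)**2 = 3555 + 17161 = 20716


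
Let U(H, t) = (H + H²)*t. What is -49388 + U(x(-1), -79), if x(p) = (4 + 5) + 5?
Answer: -65978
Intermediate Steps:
x(p) = 14 (x(p) = 9 + 5 = 14)
U(H, t) = t*(H + H²)
-49388 + U(x(-1), -79) = -49388 + 14*(-79)*(1 + 14) = -49388 + 14*(-79)*15 = -49388 - 16590 = -65978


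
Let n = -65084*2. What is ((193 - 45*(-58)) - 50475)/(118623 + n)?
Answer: 47672/11545 ≈ 4.1292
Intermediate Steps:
n = -130168
((193 - 45*(-58)) - 50475)/(118623 + n) = ((193 - 45*(-58)) - 50475)/(118623 - 130168) = ((193 + 2610) - 50475)/(-11545) = (2803 - 50475)*(-1/11545) = -47672*(-1/11545) = 47672/11545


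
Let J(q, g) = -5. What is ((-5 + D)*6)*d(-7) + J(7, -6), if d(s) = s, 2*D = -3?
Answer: 268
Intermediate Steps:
D = -3/2 (D = (½)*(-3) = -3/2 ≈ -1.5000)
((-5 + D)*6)*d(-7) + J(7, -6) = ((-5 - 3/2)*6)*(-7) - 5 = -13/2*6*(-7) - 5 = -39*(-7) - 5 = 273 - 5 = 268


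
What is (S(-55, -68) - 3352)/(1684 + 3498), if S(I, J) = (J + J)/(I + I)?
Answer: -92146/142505 ≈ -0.64662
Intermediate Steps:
S(I, J) = J/I (S(I, J) = (2*J)/((2*I)) = (2*J)*(1/(2*I)) = J/I)
(S(-55, -68) - 3352)/(1684 + 3498) = (-68/(-55) - 3352)/(1684 + 3498) = (-68*(-1/55) - 3352)/5182 = (68/55 - 3352)*(1/5182) = -184292/55*1/5182 = -92146/142505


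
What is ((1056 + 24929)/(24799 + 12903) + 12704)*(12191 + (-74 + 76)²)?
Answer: 5841309793635/37702 ≈ 1.5493e+8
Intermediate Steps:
((1056 + 24929)/(24799 + 12903) + 12704)*(12191 + (-74 + 76)²) = (25985/37702 + 12704)*(12191 + 2²) = (25985*(1/37702) + 12704)*(12191 + 4) = (25985/37702 + 12704)*12195 = (478992193/37702)*12195 = 5841309793635/37702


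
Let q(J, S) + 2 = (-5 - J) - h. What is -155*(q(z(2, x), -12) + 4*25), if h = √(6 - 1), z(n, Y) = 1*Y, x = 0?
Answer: -14415 + 155*√5 ≈ -14068.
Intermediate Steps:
z(n, Y) = Y
h = √5 ≈ 2.2361
q(J, S) = -7 - J - √5 (q(J, S) = -2 + ((-5 - J) - √5) = -2 + (-5 - J - √5) = -7 - J - √5)
-155*(q(z(2, x), -12) + 4*25) = -155*((-7 - 1*0 - √5) + 4*25) = -155*((-7 + 0 - √5) + 100) = -155*((-7 - √5) + 100) = -155*(93 - √5) = -14415 + 155*√5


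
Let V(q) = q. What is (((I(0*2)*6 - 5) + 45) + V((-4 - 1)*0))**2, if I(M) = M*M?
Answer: 1600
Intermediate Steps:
I(M) = M**2
(((I(0*2)*6 - 5) + 45) + V((-4 - 1)*0))**2 = ((((0*2)**2*6 - 5) + 45) + (-4 - 1)*0)**2 = (((0**2*6 - 5) + 45) - 5*0)**2 = (((0*6 - 5) + 45) + 0)**2 = (((0 - 5) + 45) + 0)**2 = ((-5 + 45) + 0)**2 = (40 + 0)**2 = 40**2 = 1600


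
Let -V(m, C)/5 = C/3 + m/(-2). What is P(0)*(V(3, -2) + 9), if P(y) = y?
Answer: 0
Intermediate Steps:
V(m, C) = -5*C/3 + 5*m/2 (V(m, C) = -5*(C/3 + m/(-2)) = -5*(C*(1/3) + m*(-1/2)) = -5*(C/3 - m/2) = -5*(-m/2 + C/3) = -5*C/3 + 5*m/2)
P(0)*(V(3, -2) + 9) = 0*((-5/3*(-2) + (5/2)*3) + 9) = 0*((10/3 + 15/2) + 9) = 0*(65/6 + 9) = 0*(119/6) = 0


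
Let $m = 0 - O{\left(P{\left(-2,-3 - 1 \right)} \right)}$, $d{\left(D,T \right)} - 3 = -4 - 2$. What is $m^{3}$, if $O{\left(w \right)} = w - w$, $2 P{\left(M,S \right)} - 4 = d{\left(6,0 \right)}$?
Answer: $0$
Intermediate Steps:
$d{\left(D,T \right)} = -3$ ($d{\left(D,T \right)} = 3 - 6 = -3$)
$P{\left(M,S \right)} = \frac{1}{2}$ ($P{\left(M,S \right)} = 2 + \frac{1}{2} \left(-3\right) = 2 - \frac{3}{2} = \frac{1}{2}$)
$O{\left(w \right)} = 0$
$m = 0$ ($m = 0 - 0 = 0 + 0 = 0$)
$m^{3} = 0^{3} = 0$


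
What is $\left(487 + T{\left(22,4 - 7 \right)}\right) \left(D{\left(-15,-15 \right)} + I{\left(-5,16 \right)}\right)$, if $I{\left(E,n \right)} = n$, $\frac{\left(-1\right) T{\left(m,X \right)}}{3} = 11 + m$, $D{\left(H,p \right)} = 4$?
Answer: $7760$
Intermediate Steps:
$T{\left(m,X \right)} = -33 - 3 m$ ($T{\left(m,X \right)} = - 3 \left(11 + m\right) = -33 - 3 m$)
$\left(487 + T{\left(22,4 - 7 \right)}\right) \left(D{\left(-15,-15 \right)} + I{\left(-5,16 \right)}\right) = \left(487 - 99\right) \left(4 + 16\right) = \left(487 - 99\right) 20 = 388 \cdot 20 = 7760$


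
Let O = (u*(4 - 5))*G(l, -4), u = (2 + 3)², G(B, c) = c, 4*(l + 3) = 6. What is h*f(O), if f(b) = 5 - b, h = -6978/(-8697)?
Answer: -220970/2899 ≈ -76.223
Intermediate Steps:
l = -3/2 (l = -3 + (¼)*6 = -3 + 3/2 = -3/2 ≈ -1.5000)
h = 2326/2899 (h = -6978*(-1/8697) = 2326/2899 ≈ 0.80235)
u = 25 (u = 5² = 25)
O = 100 (O = (25*(4 - 5))*(-4) = (25*(-1))*(-4) = -25*(-4) = 100)
h*f(O) = 2326*(5 - 1*100)/2899 = 2326*(5 - 100)/2899 = (2326/2899)*(-95) = -220970/2899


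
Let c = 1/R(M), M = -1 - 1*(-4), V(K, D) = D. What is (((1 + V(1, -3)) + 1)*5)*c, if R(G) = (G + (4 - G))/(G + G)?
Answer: -15/2 ≈ -7.5000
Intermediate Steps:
M = 3 (M = -1 + 4 = 3)
R(G) = 2/G (R(G) = 4/((2*G)) = 4*(1/(2*G)) = 2/G)
c = 3/2 (c = 1/(2/3) = 3/2 ≈ 1.5000)
(((1 + V(1, -3)) + 1)*5)*c = (((1 - 3) + 1)*5)*(3/2) = ((-2 + 1)*5)*(3/2) = -1*5*(3/2) = -5*3/2 = -15/2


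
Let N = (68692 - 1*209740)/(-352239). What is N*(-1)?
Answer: -47016/117413 ≈ -0.40043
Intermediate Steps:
N = 47016/117413 (N = (68692 - 209740)*(-1/352239) = -141048*(-1/352239) = 47016/117413 ≈ 0.40043)
N*(-1) = (47016/117413)*(-1) = -47016/117413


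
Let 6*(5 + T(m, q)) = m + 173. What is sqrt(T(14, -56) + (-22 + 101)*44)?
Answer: sqrt(126078)/6 ≈ 59.179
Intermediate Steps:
T(m, q) = 143/6 + m/6 (T(m, q) = -5 + (m + 173)/6 = -5 + (173 + m)/6 = -5 + (173/6 + m/6) = 143/6 + m/6)
sqrt(T(14, -56) + (-22 + 101)*44) = sqrt((143/6 + (1/6)*14) + (-22 + 101)*44) = sqrt((143/6 + 7/3) + 79*44) = sqrt(157/6 + 3476) = sqrt(21013/6) = sqrt(126078)/6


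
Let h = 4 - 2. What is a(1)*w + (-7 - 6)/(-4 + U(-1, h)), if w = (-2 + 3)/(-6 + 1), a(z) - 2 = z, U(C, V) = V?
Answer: 59/10 ≈ 5.9000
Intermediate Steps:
h = 2
a(z) = 2 + z
w = -⅕ (w = 1/(-5) = 1*(-⅕) = -⅕ ≈ -0.20000)
a(1)*w + (-7 - 6)/(-4 + U(-1, h)) = (2 + 1)*(-⅕) + (-7 - 6)/(-4 + 2) = 3*(-⅕) - 13/(-2) = -⅗ - 13*(-½) = -⅗ + 13/2 = 59/10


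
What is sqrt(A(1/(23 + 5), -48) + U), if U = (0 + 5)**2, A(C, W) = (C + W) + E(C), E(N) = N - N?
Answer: I*sqrt(4501)/14 ≈ 4.7921*I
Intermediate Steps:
E(N) = 0
A(C, W) = C + W (A(C, W) = (C + W) + 0 = C + W)
U = 25 (U = 5**2 = 25)
sqrt(A(1/(23 + 5), -48) + U) = sqrt((1/(23 + 5) - 48) + 25) = sqrt((1/28 - 48) + 25) = sqrt(-1343/28 + 25) = sqrt(-643/28) = I*sqrt(4501)/14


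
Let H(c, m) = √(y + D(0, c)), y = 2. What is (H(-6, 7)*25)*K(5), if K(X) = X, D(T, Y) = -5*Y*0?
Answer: 125*√2 ≈ 176.78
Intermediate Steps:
D(T, Y) = 0
H(c, m) = √2 (H(c, m) = √(2 + 0) = √2)
(H(-6, 7)*25)*K(5) = (√2*25)*5 = (25*√2)*5 = 125*√2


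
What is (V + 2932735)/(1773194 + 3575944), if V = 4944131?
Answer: 1312811/891523 ≈ 1.4725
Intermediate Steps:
(V + 2932735)/(1773194 + 3575944) = (4944131 + 2932735)/(1773194 + 3575944) = 7876866/5349138 = 7876866*(1/5349138) = 1312811/891523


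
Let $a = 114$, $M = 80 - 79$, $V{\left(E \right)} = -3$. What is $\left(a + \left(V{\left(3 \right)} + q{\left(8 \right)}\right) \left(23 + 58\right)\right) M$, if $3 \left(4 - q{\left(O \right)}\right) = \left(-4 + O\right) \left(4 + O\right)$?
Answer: $-1101$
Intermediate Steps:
$q{\left(O \right)} = 4 - \frac{\left(-4 + O\right) \left(4 + O\right)}{3}$
$M = 1$ ($M = 80 - 79 = 1$)
$\left(a + \left(V{\left(3 \right)} + q{\left(8 \right)}\right) \left(23 + 58\right)\right) M = \left(114 + \left(-3 + \left(\frac{28}{3} - \frac{8^{2}}{3}\right)\right) \left(23 + 58\right)\right) 1 = \left(114 + \left(-3 + \left(\frac{28}{3} - \frac{64}{3}\right)\right) 81\right) 1 = \left(114 + \left(-3 - 12\right) 81\right) 1 = \left(114 - 1215\right) 1 = \left(-1101\right) 1 = -1101$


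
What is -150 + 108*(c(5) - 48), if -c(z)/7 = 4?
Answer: -8358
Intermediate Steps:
c(z) = -28 (c(z) = -7*4 = -28)
-150 + 108*(c(5) - 48) = -150 + 108*(-28 - 48) = -150 + 108*(-76) = -150 - 8208 = -8358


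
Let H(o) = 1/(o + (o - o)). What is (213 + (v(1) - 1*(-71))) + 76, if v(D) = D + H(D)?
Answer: 362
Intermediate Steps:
H(o) = 1/o (H(o) = 1/(o + 0) = 1/o)
v(D) = D + 1/D
(213 + (v(1) - 1*(-71))) + 76 = (213 + ((1 + 1/1) - 1*(-71))) + 76 = (213 + ((1 + 1) + 71)) + 76 = (213 + (2 + 71)) + 76 = (213 + 73) + 76 = 286 + 76 = 362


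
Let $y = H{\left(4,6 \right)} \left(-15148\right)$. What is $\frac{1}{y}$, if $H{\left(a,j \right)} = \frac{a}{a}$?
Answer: $- \frac{1}{15148} \approx -6.6015 \cdot 10^{-5}$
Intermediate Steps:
$H{\left(a,j \right)} = 1$
$y = -15148$ ($y = 1 \left(-15148\right) = -15148$)
$\frac{1}{y} = \frac{1}{-15148} = - \frac{1}{15148}$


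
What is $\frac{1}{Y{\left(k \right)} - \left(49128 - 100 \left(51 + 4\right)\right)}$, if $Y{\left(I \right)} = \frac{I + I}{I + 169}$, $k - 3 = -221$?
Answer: $- \frac{49}{2137336} \approx -2.2926 \cdot 10^{-5}$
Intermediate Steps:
$k = -218$ ($k = 3 - 221 = -218$)
$Y{\left(I \right)} = \frac{2 I}{169 + I}$
$\frac{1}{Y{\left(k \right)} - \left(49128 - 100 \left(51 + 4\right)\right)} = \frac{1}{2 \left(-218\right) \frac{1}{169 - 218} - \left(49128 - 100 \left(51 + 4\right)\right)} = \frac{1}{2 \left(-218\right) \frac{1}{-49} + \left(-49128 + 100 \cdot 55\right)} = \frac{1}{2 \left(-218\right) \left(- \frac{1}{49}\right) + \left(-49128 + 5500\right)} = \frac{1}{\frac{436}{49} - 43628} = \frac{1}{- \frac{2137336}{49}} = - \frac{49}{2137336}$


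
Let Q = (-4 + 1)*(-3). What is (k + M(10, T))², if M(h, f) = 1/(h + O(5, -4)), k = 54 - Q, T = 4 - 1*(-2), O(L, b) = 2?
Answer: 292681/144 ≈ 2032.5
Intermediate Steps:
T = 6 (T = 4 + 2 = 6)
Q = 9 (Q = -3*(-3) = 9)
k = 45 (k = 54 - 1*9 = 54 - 9 = 45)
M(h, f) = 1/(2 + h) (M(h, f) = 1/(h + 2) = 1/(2 + h))
(k + M(10, T))² = (45 + 1/(2 + 10))² = (45 + 1/12)² = (541/12)² = 292681/144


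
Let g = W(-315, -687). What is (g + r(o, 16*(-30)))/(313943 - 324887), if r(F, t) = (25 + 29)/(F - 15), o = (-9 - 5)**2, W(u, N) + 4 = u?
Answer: 57685/1980864 ≈ 0.029121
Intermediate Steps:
W(u, N) = -4 + u
g = -319 (g = -4 - 315 = -319)
o = 196 (o = (-14)**2 = 196)
r(F, t) = 54/(-15 + F)
(g + r(o, 16*(-30)))/(313943 - 324887) = (-319 + 54/(-15 + 196))/(313943 - 324887) = (-319 + 54/181)/(-10944) = (-319 + 54*(1/181))*(-1/10944) = (-319 + 54/181)*(-1/10944) = -57685/181*(-1/10944) = 57685/1980864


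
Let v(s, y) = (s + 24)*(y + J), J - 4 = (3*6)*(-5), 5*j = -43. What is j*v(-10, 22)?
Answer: 38528/5 ≈ 7705.6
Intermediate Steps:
j = -43/5 (j = (⅕)*(-43) = -43/5 ≈ -8.6000)
J = -86 (J = 4 + (3*6)*(-5) = 4 + 18*(-5) = 4 - 90 = -86)
v(s, y) = (-86 + y)*(24 + s) (v(s, y) = (s + 24)*(y - 86) = (24 + s)*(-86 + y) = (-86 + y)*(24 + s))
j*v(-10, 22) = -43*(-2064 - 86*(-10) + 24*22 - 10*22)/5 = -43*(-2064 + 860 + 528 - 220)/5 = -43/5*(-896) = 38528/5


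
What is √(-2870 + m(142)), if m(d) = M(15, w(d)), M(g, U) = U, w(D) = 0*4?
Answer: I*√2870 ≈ 53.572*I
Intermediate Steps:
w(D) = 0
m(d) = 0
√(-2870 + m(142)) = √(-2870 + 0) = √(-2870) = I*√2870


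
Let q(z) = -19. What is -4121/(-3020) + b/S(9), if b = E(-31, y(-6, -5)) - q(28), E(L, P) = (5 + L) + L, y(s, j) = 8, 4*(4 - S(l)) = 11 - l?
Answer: -200673/21140 ≈ -9.4926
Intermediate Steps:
S(l) = 5/4 + l/4 (S(l) = 4 - (11 - l)/4 = 4 + (-11/4 + l/4) = 5/4 + l/4)
E(L, P) = 5 + 2*L
b = -38 (b = (5 + 2*(-31)) - 1*(-19) = (5 - 62) + 19 = -57 + 19 = -38)
-4121/(-3020) + b/S(9) = -4121/(-3020) - 38/(5/4 + (¼)*9) = -4121*(-1/3020) - 38/(5/4 + 9/4) = 4121/3020 - 38/7/2 = 4121/3020 - 38*2/7 = 4121/3020 - 76/7 = -200673/21140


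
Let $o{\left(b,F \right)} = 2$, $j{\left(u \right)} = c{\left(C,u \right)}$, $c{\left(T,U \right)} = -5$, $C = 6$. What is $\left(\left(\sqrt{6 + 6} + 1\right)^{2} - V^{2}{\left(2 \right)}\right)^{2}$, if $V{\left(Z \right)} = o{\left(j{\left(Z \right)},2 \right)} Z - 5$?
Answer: $192 + 96 \sqrt{3} \approx 358.28$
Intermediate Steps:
$j{\left(u \right)} = -5$
$V{\left(Z \right)} = -5 + 2 Z$ ($V{\left(Z \right)} = 2 Z - 5 = -5 + 2 Z$)
$\left(\left(\sqrt{6 + 6} + 1\right)^{2} - V^{2}{\left(2 \right)}\right)^{2} = \left(\left(\sqrt{6 + 6} + 1\right)^{2} - \left(-5 + 2 \cdot 2\right)^{2}\right)^{2} = \left(\left(\sqrt{12} + 1\right)^{2} - \left(-5 + 4\right)^{2}\right)^{2} = \left(\left(2 \sqrt{3} + 1\right)^{2} - \left(-1\right)^{2}\right)^{2} = \left(\left(1 + 2 \sqrt{3}\right)^{2} - 1\right)^{2} = \left(-1 + \left(1 + 2 \sqrt{3}\right)^{2}\right)^{2}$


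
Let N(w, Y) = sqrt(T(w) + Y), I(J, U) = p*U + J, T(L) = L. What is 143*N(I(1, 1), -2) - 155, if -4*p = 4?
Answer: -155 + 143*I*sqrt(2) ≈ -155.0 + 202.23*I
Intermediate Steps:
p = -1 (p = -1/4*4 = -1)
I(J, U) = J - U (I(J, U) = -U + J = J - U)
N(w, Y) = sqrt(Y + w) (N(w, Y) = sqrt(w + Y) = sqrt(Y + w))
143*N(I(1, 1), -2) - 155 = 143*sqrt(-2 + (1 - 1*1)) - 155 = 143*sqrt(-2 + (1 - 1)) - 155 = 143*sqrt(-2 + 0) - 155 = 143*sqrt(-2) - 155 = 143*(I*sqrt(2)) - 155 = 143*I*sqrt(2) - 155 = -155 + 143*I*sqrt(2)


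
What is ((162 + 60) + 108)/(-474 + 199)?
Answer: -6/5 ≈ -1.2000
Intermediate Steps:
((162 + 60) + 108)/(-474 + 199) = (222 + 108)/(-275) = 330*(-1/275) = -6/5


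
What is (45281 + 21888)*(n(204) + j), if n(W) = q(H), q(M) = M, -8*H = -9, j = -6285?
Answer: -3376652799/8 ≈ -4.2208e+8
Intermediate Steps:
H = 9/8 (H = -1/8*(-9) = 9/8 ≈ 1.1250)
n(W) = 9/8
(45281 + 21888)*(n(204) + j) = (45281 + 21888)*(9/8 - 6285) = 67169*(-50271/8) = -3376652799/8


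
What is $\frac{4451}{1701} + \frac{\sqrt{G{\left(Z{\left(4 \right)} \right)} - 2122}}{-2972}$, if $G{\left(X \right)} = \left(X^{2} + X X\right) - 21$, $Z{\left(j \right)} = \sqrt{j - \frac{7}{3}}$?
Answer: $\frac{4451}{1701} - \frac{7 i \sqrt{393}}{8916} \approx 2.6167 - 0.015564 i$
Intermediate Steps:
$Z{\left(j \right)} = \sqrt{- \frac{7}{3} + j}$ ($Z{\left(j \right)} = \sqrt{j - \frac{7}{3}} = \sqrt{- \frac{7}{3} + j}$)
$G{\left(X \right)} = -21 + 2 X^{2}$ ($G{\left(X \right)} = \left(X^{2} + X^{2}\right) - 21 = 2 X^{2} - 21 = -21 + 2 X^{2}$)
$\frac{4451}{1701} + \frac{\sqrt{G{\left(Z{\left(4 \right)} \right)} - 2122}}{-2972} = \frac{4451}{1701} + \frac{\sqrt{\left(-21 + 2 \left(\frac{\sqrt{-21 + 9 \cdot 4}}{3}\right)^{2}\right) - 2122}}{-2972} = 4451 \cdot \frac{1}{1701} + \sqrt{\left(-21 + 2 \left(\frac{\sqrt{-21 + 36}}{3}\right)^{2}\right) - 2122} \left(- \frac{1}{2972}\right) = \frac{4451}{1701} + \sqrt{\left(-21 + 2 \left(\frac{\sqrt{15}}{3}\right)^{2}\right) - 2122} \left(- \frac{1}{2972}\right) = \frac{4451}{1701} + \sqrt{\left(-21 + 2 \cdot \frac{5}{3}\right) - 2122} \left(- \frac{1}{2972}\right) = \frac{4451}{1701} + \sqrt{\left(-21 + \frac{10}{3}\right) - 2122} \left(- \frac{1}{2972}\right) = \frac{4451}{1701} + \sqrt{- \frac{53}{3} - 2122} \left(- \frac{1}{2972}\right) = \frac{4451}{1701} + \sqrt{- \frac{6419}{3}} \left(- \frac{1}{2972}\right) = \frac{4451}{1701} + \frac{7 i \sqrt{393}}{3} \left(- \frac{1}{2972}\right) = \frac{4451}{1701} - \frac{7 i \sqrt{393}}{8916}$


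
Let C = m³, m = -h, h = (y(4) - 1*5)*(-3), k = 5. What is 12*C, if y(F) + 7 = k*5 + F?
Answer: 1591812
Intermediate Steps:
y(F) = 18 + F (y(F) = -7 + (5*5 + F) = -7 + (25 + F) = 18 + F)
h = -51 (h = ((18 + 4) - 1*5)*(-3) = (22 - 5)*(-3) = 17*(-3) = -51)
m = 51 (m = -1*(-51) = 51)
C = 132651 (C = 51³ = 132651)
12*C = 12*132651 = 1591812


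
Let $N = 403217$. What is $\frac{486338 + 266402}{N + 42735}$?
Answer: $\frac{188185}{111488} \approx 1.6879$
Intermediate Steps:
$\frac{486338 + 266402}{N + 42735} = \frac{486338 + 266402}{403217 + 42735} = \frac{752740}{445952} = 752740 \cdot \frac{1}{445952} = \frac{188185}{111488}$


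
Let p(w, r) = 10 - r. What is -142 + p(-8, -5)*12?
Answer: 38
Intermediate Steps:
-142 + p(-8, -5)*12 = -142 + (10 - 1*(-5))*12 = -142 + (10 + 5)*12 = -142 + 15*12 = -142 + 180 = 38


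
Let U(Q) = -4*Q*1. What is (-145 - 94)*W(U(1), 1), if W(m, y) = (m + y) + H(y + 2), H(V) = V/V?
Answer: 478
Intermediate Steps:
U(Q) = -4*Q
H(V) = 1
W(m, y) = 1 + m + y (W(m, y) = (m + y) + 1 = 1 + m + y)
(-145 - 94)*W(U(1), 1) = (-145 - 94)*(1 - 4*1 + 1) = -239*(1 - 4 + 1) = -239*(-2) = 478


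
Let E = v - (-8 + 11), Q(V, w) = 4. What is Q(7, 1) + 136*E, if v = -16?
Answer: -2580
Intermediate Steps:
E = -19 (E = -16 - (-8 + 11) = -16 - 1*3 = -16 - 3 = -19)
Q(7, 1) + 136*E = 4 + 136*(-19) = 4 - 2584 = -2580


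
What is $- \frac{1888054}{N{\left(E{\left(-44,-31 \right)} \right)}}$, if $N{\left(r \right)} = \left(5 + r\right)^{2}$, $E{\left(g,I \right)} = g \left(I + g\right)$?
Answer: $- \frac{1888054}{10923025} \approx -0.17285$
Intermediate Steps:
$- \frac{1888054}{N{\left(E{\left(-44,-31 \right)} \right)}} = - \frac{1888054}{\left(5 - 44 \left(-31 - 44\right)\right)^{2}} = - \frac{1888054}{\left(5 - -3300\right)^{2}} = - \frac{1888054}{\left(5 + 3300\right)^{2}} = - \frac{1888054}{3305^{2}} = - \frac{1888054}{10923025}$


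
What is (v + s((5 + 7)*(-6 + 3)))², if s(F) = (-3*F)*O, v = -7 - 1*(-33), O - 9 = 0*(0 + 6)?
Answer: 996004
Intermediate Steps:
O = 9 (O = 9 + 0*(0 + 6) = 9 + 0*6 = 9 + 0 = 9)
v = 26 (v = -7 + 33 = 26)
s(F) = -27*F (s(F) = -3*F*9 = -27*F)
(v + s((5 + 7)*(-6 + 3)))² = (26 - 27*(5 + 7)*(-6 + 3))² = (26 - 324*(-3))² = (26 - 27*(-36))² = (26 + 972)² = 998² = 996004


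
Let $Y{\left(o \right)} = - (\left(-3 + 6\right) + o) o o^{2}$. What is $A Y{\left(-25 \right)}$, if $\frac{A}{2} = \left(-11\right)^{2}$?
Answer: $-83187500$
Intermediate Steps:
$A = 242$ ($A = 2 \left(-11\right)^{2} = 2 \cdot 121 = 242$)
$Y{\left(o \right)} = o^{3} \left(-3 - o\right)$ ($Y{\left(o \right)} = - (3 + o) o o^{2} = \left(-3 - o\right) o o^{2} = o \left(-3 - o\right) o^{2} = o^{3} \left(-3 - o\right)$)
$A Y{\left(-25 \right)} = 242 \left(-25\right)^{3} \left(-3 - -25\right) = 242 \left(- 15625 \left(-3 + 25\right)\right) = 242 \left(\left(-15625\right) 22\right) = 242 \left(-343750\right) = -83187500$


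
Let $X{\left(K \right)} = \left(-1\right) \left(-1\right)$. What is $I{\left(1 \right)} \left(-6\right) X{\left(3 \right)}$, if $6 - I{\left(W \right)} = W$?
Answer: $-30$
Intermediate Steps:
$I{\left(W \right)} = 6 - W$
$X{\left(K \right)} = 1$
$I{\left(1 \right)} \left(-6\right) X{\left(3 \right)} = \left(6 - 1\right) \left(-6\right) 1 = 5 \left(-6\right) 1 = \left(-30\right) 1 = -30$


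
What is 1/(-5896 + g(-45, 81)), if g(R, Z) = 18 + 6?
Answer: -1/5872 ≈ -0.00017030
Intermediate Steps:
g(R, Z) = 24
1/(-5896 + g(-45, 81)) = 1/(-5896 + 24) = 1/(-5872) = -1/5872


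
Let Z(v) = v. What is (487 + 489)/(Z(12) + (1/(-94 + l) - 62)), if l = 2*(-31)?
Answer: -152256/7801 ≈ -19.517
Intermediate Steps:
l = -62
(487 + 489)/(Z(12) + (1/(-94 + l) - 62)) = (487 + 489)/(12 + (1/(-94 - 62) - 62)) = 976/(12 + (1/(-156) - 62)) = 976/(12 + (-1/156 - 62)) = 976/(12 - 9673/156) = 976/(-7801/156) = 976*(-156/7801) = -152256/7801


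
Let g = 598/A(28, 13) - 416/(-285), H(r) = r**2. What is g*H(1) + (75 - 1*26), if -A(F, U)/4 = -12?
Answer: 143453/2280 ≈ 62.918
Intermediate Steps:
A(F, U) = 48 (A(F, U) = -4*(-12) = 48)
g = 31733/2280 (g = 598/48 - 416/(-285) = 598*(1/48) - 416*(-1/285) = 299/24 + 416/285 = 31733/2280 ≈ 13.918)
g*H(1) + (75 - 1*26) = (31733/2280)*1**2 + (75 - 1*26) = (31733/2280)*1 + (75 - 26) = 31733/2280 + 49 = 143453/2280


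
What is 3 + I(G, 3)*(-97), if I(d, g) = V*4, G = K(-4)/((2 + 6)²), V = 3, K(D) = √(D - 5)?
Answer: -1161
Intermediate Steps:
K(D) = √(-5 + D)
G = 3*I/64 (G = √(-5 - 4)/((2 + 6)²) = √(-9)/(8²) = (3*I)/64 = (3*I)*(1/64) = 3*I/64 ≈ 0.046875*I)
I(d, g) = 12 (I(d, g) = 3*4 = 12)
3 + I(G, 3)*(-97) = 3 + 12*(-97) = 3 - 1164 = -1161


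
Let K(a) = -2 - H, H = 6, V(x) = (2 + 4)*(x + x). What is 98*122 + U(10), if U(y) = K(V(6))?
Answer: 11948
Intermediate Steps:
V(x) = 12*x (V(x) = 6*(2*x) = 12*x)
K(a) = -8 (K(a) = -2 - 1*6 = -2 - 6 = -8)
U(y) = -8
98*122 + U(10) = 98*122 - 8 = 11956 - 8 = 11948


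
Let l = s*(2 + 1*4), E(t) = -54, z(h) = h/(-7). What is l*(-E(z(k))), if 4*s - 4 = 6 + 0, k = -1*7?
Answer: 810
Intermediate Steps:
k = -7
z(h) = -h/7 (z(h) = h*(-⅐) = -h/7)
s = 5/2 (s = 1 + (6 + 0)/4 = 1 + (¼)*6 = 1 + 3/2 = 5/2 ≈ 2.5000)
l = 15 (l = 5*(2 + 1*4)/2 = 5*(2 + 4)/2 = (5/2)*6 = 15)
l*(-E(z(k))) = 15*(-1*(-54)) = 15*54 = 810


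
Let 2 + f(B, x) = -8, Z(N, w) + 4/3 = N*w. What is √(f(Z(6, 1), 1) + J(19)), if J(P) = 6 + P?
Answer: √15 ≈ 3.8730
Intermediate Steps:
Z(N, w) = -4/3 + N*w
f(B, x) = -10 (f(B, x) = -2 - 8 = -10)
√(f(Z(6, 1), 1) + J(19)) = √(-10 + (6 + 19)) = √(-10 + 25) = √15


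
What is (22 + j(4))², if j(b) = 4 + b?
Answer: 900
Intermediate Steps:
(22 + j(4))² = (22 + (4 + 4))² = (22 + 8)² = 30² = 900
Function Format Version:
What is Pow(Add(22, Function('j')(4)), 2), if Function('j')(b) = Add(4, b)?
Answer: 900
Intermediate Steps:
Pow(Add(22, Function('j')(4)), 2) = Pow(Add(22, Add(4, 4)), 2) = Pow(Add(22, 8), 2) = Pow(30, 2) = 900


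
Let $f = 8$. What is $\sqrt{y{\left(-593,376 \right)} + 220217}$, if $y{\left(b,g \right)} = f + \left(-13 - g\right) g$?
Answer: $\sqrt{73961} \approx 271.96$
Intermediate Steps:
$y{\left(b,g \right)} = 8 + g \left(-13 - g\right)$ ($y{\left(b,g \right)} = 8 + \left(-13 - g\right) g = 8 + g \left(-13 - g\right)$)
$\sqrt{y{\left(-593,376 \right)} + 220217} = \sqrt{\left(8 - 376^{2} - 4888\right) + 220217} = \sqrt{\left(8 - 141376 - 4888\right) + 220217} = \sqrt{-146256 + 220217} = \sqrt{73961}$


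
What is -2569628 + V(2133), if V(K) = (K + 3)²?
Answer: 1992868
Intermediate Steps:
V(K) = (3 + K)²
-2569628 + V(2133) = -2569628 + (3 + 2133)² = -2569628 + 2136² = -2569628 + 4562496 = 1992868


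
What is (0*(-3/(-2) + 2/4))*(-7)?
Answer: 0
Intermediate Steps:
(0*(-3/(-2) + 2/4))*(-7) = (0*(-3*(-½) + 2*(¼)))*(-7) = (0*(3/2 + ½))*(-7) = (0*2)*(-7) = 0*(-7) = 0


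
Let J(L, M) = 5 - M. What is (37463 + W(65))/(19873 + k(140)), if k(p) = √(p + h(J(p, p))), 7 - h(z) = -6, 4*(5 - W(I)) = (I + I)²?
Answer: 38861067/23231528 - 99729*√17/394935976 ≈ 1.6717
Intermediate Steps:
W(I) = 5 - I² (W(I) = 5 - (I + I)²/4 = 5 - 4*I²/4 = 5 - I²)
h(z) = 13 (h(z) = 7 - 1*(-6) = 7 + 6 = 13)
k(p) = √(13 + p) (k(p) = √(p + 13) = √(13 + p))
(37463 + W(65))/(19873 + k(140)) = (37463 + (5 - 1*65²))/(19873 + √(13 + 140)) = (37463 + (5 - 1*4225))/(19873 + √153) = (37463 + (5 - 4225))/(19873 + 3*√17) = (37463 - 4220)/(19873 + 3*√17) = 33243/(19873 + 3*√17)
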